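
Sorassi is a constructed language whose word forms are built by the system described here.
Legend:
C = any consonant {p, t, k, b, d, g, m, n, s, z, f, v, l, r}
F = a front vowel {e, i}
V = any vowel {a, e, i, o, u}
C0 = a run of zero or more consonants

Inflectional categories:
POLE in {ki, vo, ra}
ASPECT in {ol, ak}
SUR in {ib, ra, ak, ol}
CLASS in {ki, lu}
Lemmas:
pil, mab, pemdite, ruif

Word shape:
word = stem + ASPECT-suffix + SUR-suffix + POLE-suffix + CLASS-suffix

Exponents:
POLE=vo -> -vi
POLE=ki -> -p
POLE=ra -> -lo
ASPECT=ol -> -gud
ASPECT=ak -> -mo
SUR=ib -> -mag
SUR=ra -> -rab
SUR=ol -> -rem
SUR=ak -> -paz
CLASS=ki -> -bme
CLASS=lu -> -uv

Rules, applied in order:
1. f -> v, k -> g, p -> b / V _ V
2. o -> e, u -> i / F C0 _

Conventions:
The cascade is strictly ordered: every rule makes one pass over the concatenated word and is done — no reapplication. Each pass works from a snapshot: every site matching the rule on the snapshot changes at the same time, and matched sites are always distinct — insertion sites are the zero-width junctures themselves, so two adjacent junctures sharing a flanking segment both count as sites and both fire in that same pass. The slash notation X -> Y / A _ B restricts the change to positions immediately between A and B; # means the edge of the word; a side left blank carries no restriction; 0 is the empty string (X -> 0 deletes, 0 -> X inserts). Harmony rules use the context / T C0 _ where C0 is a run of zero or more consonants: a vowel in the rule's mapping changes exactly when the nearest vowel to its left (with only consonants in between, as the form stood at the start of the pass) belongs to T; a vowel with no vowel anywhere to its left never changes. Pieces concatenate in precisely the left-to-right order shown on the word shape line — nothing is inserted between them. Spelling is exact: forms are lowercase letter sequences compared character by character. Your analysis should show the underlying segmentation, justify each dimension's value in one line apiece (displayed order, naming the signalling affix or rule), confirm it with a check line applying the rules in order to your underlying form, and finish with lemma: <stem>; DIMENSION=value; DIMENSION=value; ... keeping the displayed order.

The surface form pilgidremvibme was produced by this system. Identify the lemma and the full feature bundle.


underlying: pil-gud-rem-vi-bme
POLE=vo - signalled by the affix -vi
ASPECT=ol - signalled by the affix -gud
SUR=ol - signalled by the affix -rem
CLASS=ki - signalled by the affix -bme
check: pilgudremvibme -> pilgudremvibme -> pilgidremvibme
lemma: pil; POLE=vo; ASPECT=ol; SUR=ol; CLASS=ki


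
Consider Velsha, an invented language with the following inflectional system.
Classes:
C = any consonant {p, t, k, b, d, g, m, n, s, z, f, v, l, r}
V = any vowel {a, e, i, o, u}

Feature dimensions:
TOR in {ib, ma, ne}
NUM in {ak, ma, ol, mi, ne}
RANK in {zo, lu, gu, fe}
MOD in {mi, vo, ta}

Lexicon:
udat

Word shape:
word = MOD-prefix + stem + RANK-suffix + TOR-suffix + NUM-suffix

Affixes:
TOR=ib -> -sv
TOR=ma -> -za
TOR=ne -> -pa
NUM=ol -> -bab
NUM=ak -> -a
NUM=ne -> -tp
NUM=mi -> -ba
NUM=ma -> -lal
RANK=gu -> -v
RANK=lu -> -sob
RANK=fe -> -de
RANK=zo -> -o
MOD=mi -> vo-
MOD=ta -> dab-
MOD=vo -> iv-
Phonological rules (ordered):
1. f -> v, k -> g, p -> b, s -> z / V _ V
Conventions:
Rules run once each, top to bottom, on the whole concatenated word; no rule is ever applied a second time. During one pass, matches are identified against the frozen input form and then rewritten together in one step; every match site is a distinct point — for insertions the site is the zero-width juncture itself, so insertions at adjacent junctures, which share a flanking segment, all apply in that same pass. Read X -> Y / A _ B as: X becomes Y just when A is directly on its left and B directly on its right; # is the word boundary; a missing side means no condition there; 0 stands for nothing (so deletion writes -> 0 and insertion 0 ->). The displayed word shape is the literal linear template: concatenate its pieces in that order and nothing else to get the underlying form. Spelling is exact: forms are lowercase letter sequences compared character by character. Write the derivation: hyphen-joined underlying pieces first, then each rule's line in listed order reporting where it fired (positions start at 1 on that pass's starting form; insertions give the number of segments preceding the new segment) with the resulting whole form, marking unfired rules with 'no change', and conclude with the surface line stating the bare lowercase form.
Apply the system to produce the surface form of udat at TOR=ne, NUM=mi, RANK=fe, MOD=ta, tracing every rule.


underlying: dab-udat-de-pa-ba
1. f -> v, k -> g, p -> b, s -> z / V _ V: fires at position(s) 10: dabudatdebaba
surface: dabudatdebaba


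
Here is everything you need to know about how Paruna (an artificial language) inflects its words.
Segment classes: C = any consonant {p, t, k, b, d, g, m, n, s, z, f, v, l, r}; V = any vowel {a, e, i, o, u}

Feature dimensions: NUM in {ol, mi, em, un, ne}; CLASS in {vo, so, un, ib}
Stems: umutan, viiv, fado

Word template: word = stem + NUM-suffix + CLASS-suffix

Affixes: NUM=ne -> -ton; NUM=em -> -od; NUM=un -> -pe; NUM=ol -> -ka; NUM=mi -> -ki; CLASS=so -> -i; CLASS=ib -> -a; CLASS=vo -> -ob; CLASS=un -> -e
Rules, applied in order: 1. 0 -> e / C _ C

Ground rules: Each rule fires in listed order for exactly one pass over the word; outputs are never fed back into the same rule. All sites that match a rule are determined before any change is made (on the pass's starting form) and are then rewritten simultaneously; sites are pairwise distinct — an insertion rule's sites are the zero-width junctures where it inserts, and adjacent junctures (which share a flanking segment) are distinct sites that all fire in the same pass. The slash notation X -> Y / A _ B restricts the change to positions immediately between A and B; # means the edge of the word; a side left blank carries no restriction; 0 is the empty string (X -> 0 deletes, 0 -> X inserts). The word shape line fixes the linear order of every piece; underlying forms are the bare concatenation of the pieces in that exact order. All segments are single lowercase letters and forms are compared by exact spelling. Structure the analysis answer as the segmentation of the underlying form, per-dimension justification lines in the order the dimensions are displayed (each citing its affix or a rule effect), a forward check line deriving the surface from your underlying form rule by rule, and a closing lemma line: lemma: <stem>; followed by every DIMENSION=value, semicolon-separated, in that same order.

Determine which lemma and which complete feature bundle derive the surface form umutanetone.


underlying: umutan-ton-e
NUM=ne - signalled by the affix -ton
CLASS=un - signalled by the affix -e
check: umutantone -> umutanetone
lemma: umutan; NUM=ne; CLASS=un


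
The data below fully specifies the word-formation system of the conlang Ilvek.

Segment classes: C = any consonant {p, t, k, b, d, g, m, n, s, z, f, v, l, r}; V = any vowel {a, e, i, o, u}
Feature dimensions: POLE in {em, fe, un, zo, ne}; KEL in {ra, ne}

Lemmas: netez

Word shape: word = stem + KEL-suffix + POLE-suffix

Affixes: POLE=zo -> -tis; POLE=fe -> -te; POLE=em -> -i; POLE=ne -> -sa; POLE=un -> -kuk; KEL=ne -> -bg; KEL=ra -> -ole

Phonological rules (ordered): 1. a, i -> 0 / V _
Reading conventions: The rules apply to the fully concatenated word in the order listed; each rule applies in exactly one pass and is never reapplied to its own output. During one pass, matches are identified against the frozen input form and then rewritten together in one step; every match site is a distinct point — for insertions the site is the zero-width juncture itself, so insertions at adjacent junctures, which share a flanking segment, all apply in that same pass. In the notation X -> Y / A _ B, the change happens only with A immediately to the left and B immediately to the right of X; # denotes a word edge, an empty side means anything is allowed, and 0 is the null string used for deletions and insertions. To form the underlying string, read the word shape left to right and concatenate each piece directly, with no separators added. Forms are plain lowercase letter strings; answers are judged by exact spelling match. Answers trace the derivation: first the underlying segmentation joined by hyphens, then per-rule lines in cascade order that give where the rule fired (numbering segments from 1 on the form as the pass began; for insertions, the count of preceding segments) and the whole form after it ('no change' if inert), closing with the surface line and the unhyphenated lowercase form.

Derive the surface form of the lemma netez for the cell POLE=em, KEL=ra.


underlying: netez-ole-i
1. a, i -> 0 / V _: fires at position(s) 9: netezole
surface: netezole


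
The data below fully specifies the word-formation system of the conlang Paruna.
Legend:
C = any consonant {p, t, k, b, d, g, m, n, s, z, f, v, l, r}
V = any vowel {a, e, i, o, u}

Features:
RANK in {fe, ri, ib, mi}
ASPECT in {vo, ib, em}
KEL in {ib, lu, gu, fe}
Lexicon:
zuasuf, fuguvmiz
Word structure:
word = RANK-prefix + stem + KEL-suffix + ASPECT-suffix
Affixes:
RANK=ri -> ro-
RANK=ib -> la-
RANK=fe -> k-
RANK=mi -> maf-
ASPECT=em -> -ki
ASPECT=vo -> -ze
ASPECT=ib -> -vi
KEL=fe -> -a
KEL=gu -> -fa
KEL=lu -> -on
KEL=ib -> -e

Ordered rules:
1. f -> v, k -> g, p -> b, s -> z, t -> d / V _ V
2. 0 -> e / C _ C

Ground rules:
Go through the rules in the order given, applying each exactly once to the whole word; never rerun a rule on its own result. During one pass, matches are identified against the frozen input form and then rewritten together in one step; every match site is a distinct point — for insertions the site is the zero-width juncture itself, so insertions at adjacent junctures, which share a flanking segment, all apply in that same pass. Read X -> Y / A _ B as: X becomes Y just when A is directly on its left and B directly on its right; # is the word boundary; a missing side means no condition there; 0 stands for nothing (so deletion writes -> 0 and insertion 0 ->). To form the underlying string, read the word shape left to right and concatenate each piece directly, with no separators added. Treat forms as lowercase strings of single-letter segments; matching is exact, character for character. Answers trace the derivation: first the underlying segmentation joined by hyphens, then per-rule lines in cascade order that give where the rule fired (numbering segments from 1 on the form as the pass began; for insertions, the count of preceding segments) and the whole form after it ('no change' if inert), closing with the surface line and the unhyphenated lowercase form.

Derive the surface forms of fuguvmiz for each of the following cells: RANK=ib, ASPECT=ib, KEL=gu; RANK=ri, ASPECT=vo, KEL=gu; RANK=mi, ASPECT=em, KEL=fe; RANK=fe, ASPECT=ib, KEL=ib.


cell RANK=ib, ASPECT=ib, KEL=gu:
underlying: la-fuguvmiz-fa-vi
1. f -> v, k -> g, p -> b, s -> z, t -> d / V _ V: fires at position(s) 3: lavuguvmizfavi
2. 0 -> e / C _ C: inserts after position(s) 7, 10: lavuguvemizefavi
surface: lavuguvemizefavi

cell RANK=ri, ASPECT=vo, KEL=gu:
underlying: ro-fuguvmiz-fa-ze
1. f -> v, k -> g, p -> b, s -> z, t -> d / V _ V: fires at position(s) 3: rovuguvmizfaze
2. 0 -> e / C _ C: inserts after position(s) 7, 10: rovuguvemizefaze
surface: rovuguvemizefaze

cell RANK=mi, ASPECT=em, KEL=fe:
underlying: maf-fuguvmiz-a-ki
1. f -> v, k -> g, p -> b, s -> z, t -> d / V _ V: fires at position(s) 13: maffuguvmizagi
2. 0 -> e / C _ C: inserts after position(s) 3, 8: mafefuguvemizagi
surface: mafefuguvemizagi

cell RANK=fe, ASPECT=ib, KEL=ib:
underlying: k-fuguvmiz-e-vi
1. f -> v, k -> g, p -> b, s -> z, t -> d / V _ V: no change
2. 0 -> e / C _ C: inserts after position(s) 1, 6: kefuguvemizevi
surface: kefuguvemizevi


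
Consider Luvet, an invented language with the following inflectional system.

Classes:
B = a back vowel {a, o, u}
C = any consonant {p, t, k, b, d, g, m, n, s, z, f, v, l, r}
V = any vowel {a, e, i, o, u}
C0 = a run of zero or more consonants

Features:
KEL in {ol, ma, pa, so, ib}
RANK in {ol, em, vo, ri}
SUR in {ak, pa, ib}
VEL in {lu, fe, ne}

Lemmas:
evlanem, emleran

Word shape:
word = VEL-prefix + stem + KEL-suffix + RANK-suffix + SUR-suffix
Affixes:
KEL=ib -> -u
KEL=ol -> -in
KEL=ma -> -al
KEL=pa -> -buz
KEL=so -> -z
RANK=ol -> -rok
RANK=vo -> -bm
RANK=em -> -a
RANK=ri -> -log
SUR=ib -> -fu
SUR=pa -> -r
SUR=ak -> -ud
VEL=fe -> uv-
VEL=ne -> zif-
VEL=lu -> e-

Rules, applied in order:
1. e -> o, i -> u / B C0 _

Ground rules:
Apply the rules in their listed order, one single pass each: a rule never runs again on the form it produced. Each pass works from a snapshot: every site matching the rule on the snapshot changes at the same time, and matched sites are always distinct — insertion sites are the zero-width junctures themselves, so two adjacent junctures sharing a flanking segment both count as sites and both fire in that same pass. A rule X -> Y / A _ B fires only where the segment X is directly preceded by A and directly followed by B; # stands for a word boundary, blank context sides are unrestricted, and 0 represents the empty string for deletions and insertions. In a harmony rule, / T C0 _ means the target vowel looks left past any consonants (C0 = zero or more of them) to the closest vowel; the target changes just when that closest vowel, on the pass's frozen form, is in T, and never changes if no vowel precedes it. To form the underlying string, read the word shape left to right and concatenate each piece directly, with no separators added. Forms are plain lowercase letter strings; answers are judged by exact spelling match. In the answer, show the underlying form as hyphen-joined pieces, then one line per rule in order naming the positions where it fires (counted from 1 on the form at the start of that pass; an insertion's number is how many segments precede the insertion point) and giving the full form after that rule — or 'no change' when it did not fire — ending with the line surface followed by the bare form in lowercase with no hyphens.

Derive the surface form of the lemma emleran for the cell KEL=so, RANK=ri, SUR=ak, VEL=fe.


underlying: uv-emleran-z-log-ud
1. e -> o, i -> u / B C0 _: fires at position(s) 3: uvomleranzlogud
surface: uvomleranzlogud


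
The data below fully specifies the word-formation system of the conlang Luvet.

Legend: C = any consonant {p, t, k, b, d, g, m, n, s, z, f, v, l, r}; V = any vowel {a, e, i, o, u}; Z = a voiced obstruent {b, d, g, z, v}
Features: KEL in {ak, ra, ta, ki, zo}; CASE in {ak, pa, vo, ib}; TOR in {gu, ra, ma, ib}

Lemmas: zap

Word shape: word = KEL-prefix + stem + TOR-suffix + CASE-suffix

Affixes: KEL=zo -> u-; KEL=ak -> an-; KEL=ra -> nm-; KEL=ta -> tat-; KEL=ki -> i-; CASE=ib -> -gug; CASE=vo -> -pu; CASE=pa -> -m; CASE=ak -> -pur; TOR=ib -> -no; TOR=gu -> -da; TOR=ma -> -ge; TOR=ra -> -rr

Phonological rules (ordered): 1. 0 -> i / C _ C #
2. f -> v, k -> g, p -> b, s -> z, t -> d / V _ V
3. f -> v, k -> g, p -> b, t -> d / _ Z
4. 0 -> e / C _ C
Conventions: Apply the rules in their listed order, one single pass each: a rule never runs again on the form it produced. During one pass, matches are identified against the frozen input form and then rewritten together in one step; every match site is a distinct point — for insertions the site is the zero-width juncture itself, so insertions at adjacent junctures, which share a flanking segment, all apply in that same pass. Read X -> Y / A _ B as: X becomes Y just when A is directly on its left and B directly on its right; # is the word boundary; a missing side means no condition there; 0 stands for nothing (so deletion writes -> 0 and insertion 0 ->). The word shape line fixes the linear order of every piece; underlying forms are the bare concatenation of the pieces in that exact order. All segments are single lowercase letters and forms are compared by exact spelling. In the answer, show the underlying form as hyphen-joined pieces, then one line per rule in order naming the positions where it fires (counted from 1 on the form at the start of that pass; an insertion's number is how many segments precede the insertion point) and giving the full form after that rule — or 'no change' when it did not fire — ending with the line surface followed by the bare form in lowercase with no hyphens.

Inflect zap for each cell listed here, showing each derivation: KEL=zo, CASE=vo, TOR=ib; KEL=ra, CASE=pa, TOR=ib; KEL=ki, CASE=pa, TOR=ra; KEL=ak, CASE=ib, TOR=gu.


cell KEL=zo, CASE=vo, TOR=ib:
underlying: u-zap-no-pu
1. 0 -> i / C _ C #: no change
2. f -> v, k -> g, p -> b, s -> z, t -> d / V _ V: fires at position(s) 7: uzapnobu
3. f -> v, k -> g, p -> b, t -> d / _ Z: no change
4. 0 -> e / C _ C: inserts after position(s) 4: uzapenobu
surface: uzapenobu

cell KEL=ra, CASE=pa, TOR=ib:
underlying: nm-zap-no-m
1. 0 -> i / C _ C #: no change
2. f -> v, k -> g, p -> b, s -> z, t -> d / V _ V: no change
3. f -> v, k -> g, p -> b, t -> d / _ Z: no change
4. 0 -> e / C _ C: inserts after position(s) 1, 2, 5: nemezapenom
surface: nemezapenom

cell KEL=ki, CASE=pa, TOR=ra:
underlying: i-zap-rr-m
1. 0 -> i / C _ C #: inserts after position(s) 6: izaprrim
2. f -> v, k -> g, p -> b, s -> z, t -> d / V _ V: no change
3. f -> v, k -> g, p -> b, t -> d / _ Z: no change
4. 0 -> e / C _ C: inserts after position(s) 4, 5: izapererim
surface: izapererim

cell KEL=ak, CASE=ib, TOR=gu:
underlying: an-zap-da-gug
1. 0 -> i / C _ C #: no change
2. f -> v, k -> g, p -> b, s -> z, t -> d / V _ V: no change
3. f -> v, k -> g, p -> b, t -> d / _ Z: fires at position(s) 5: anzabdagug
4. 0 -> e / C _ C: inserts after position(s) 2, 5: anezabedagug
surface: anezabedagug


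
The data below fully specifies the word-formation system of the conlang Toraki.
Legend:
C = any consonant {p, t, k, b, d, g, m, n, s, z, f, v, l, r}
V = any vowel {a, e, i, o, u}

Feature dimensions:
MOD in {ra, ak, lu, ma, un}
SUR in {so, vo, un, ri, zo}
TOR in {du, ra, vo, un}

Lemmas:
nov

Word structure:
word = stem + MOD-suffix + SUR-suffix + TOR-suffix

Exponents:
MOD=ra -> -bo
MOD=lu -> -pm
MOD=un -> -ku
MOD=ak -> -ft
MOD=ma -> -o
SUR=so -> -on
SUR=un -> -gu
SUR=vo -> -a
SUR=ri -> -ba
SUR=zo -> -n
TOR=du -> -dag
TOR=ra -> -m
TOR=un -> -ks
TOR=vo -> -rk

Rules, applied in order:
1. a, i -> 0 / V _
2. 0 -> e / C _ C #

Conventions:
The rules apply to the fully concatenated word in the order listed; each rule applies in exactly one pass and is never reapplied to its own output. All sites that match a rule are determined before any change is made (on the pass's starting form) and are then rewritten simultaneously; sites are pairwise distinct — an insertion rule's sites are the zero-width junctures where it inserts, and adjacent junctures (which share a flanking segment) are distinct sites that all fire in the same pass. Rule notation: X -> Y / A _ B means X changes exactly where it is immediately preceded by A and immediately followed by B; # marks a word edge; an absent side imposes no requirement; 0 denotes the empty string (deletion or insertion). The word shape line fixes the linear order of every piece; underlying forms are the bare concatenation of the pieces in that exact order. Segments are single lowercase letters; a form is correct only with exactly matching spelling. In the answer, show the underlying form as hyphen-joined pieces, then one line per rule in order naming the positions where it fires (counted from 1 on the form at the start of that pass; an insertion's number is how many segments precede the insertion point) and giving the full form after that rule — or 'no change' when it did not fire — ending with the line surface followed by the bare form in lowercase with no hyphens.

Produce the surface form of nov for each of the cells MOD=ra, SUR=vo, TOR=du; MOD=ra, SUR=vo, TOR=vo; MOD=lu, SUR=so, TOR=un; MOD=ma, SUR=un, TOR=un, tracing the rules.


cell MOD=ra, SUR=vo, TOR=du:
underlying: nov-bo-a-dag
1. a, i -> 0 / V _: fires at position(s) 6: novbodag
2. 0 -> e / C _ C #: no change
surface: novbodag

cell MOD=ra, SUR=vo, TOR=vo:
underlying: nov-bo-a-rk
1. a, i -> 0 / V _: fires at position(s) 6: novbork
2. 0 -> e / C _ C #: inserts after position(s) 6: novborek
surface: novborek

cell MOD=lu, SUR=so, TOR=un:
underlying: nov-pm-on-ks
1. a, i -> 0 / V _: no change
2. 0 -> e / C _ C #: inserts after position(s) 8: novpmonkes
surface: novpmonkes

cell MOD=ma, SUR=un, TOR=un:
underlying: nov-o-gu-ks
1. a, i -> 0 / V _: no change
2. 0 -> e / C _ C #: inserts after position(s) 7: novogukes
surface: novogukes


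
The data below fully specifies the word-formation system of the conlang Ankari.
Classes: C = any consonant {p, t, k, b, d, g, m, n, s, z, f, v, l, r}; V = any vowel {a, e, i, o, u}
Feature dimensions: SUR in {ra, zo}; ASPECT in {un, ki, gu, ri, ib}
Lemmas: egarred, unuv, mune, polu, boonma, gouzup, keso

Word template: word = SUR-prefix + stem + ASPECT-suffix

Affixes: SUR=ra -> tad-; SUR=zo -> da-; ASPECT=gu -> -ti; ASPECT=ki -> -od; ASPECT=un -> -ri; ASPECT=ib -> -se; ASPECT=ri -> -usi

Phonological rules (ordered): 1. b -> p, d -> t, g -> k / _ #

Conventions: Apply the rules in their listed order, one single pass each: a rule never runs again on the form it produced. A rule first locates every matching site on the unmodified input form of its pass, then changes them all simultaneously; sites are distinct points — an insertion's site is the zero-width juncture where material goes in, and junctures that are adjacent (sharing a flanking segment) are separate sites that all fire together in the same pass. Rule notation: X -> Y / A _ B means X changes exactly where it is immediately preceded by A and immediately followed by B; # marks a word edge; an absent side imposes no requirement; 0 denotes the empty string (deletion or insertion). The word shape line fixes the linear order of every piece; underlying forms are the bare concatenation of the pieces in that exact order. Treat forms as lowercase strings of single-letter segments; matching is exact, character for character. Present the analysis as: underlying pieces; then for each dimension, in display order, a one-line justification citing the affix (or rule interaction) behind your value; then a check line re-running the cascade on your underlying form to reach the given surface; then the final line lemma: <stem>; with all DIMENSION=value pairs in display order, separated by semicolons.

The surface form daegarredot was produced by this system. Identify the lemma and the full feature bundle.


underlying: da-egarred-od
SUR=zo - signalled by the affix da-
ASPECT=ki - signalled by the affix -od
check: daegarredod -> daegarredot
lemma: egarred; SUR=zo; ASPECT=ki


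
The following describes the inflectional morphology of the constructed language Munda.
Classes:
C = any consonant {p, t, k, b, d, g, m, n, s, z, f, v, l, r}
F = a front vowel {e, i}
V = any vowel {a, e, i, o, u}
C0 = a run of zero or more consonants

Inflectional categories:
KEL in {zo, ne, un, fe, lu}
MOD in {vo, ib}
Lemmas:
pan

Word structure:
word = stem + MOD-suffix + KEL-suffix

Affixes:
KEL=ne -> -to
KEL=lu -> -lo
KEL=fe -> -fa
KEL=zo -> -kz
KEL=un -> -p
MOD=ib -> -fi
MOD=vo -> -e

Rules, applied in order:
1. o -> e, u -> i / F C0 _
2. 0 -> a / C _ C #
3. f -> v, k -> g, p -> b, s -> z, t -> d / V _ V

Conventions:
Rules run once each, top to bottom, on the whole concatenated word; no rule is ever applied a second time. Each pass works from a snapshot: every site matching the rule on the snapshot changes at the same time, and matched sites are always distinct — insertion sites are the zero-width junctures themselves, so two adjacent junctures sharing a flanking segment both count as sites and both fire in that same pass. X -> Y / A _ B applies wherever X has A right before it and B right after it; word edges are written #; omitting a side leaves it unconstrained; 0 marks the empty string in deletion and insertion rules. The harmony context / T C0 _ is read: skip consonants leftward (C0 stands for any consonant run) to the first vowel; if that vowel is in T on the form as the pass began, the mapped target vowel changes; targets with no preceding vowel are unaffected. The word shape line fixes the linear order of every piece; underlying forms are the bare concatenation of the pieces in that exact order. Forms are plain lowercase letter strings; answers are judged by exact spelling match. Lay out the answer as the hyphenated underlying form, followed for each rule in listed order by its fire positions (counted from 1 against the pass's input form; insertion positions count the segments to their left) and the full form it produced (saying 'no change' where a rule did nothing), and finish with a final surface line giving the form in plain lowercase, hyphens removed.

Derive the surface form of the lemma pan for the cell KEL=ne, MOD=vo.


underlying: pan-e-to
1. o -> e, u -> i / F C0 _: fires at position(s) 6: panete
2. 0 -> a / C _ C #: no change
3. f -> v, k -> g, p -> b, s -> z, t -> d / V _ V: fires at position(s) 5: panede
surface: panede


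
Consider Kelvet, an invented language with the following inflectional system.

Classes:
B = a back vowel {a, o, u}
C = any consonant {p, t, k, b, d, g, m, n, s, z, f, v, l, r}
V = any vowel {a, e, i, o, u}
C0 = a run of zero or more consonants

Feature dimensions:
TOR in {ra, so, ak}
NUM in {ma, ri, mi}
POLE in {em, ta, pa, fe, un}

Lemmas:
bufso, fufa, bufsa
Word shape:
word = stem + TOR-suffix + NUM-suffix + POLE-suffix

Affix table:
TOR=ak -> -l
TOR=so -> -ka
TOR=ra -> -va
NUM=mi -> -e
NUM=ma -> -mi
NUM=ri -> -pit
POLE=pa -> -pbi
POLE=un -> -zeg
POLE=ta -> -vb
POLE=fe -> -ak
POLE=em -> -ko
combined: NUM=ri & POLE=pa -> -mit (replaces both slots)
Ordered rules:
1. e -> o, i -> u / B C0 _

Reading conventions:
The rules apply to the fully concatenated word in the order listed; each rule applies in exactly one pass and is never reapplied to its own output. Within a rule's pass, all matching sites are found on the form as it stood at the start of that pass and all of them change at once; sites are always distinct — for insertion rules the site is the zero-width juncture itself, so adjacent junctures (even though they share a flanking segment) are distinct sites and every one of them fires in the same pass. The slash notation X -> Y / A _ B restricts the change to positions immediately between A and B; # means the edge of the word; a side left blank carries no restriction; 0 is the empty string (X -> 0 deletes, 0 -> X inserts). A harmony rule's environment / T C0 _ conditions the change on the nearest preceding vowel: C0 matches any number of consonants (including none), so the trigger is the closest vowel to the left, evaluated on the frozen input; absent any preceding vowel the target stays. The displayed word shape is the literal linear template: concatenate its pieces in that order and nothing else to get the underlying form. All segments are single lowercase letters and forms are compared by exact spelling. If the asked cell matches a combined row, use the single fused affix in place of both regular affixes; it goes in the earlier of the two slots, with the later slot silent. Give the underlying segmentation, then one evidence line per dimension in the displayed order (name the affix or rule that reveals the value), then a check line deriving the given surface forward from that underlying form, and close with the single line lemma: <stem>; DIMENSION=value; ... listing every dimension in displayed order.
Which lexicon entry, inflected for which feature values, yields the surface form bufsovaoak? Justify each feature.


underlying: bufso-va-e-ak
TOR=ra - signalled by the affix -va
NUM=mi - signalled by the affix -e
POLE=fe - signalled by the affix -ak
check: bufsovaeak -> bufsovaoak
lemma: bufso; TOR=ra; NUM=mi; POLE=fe


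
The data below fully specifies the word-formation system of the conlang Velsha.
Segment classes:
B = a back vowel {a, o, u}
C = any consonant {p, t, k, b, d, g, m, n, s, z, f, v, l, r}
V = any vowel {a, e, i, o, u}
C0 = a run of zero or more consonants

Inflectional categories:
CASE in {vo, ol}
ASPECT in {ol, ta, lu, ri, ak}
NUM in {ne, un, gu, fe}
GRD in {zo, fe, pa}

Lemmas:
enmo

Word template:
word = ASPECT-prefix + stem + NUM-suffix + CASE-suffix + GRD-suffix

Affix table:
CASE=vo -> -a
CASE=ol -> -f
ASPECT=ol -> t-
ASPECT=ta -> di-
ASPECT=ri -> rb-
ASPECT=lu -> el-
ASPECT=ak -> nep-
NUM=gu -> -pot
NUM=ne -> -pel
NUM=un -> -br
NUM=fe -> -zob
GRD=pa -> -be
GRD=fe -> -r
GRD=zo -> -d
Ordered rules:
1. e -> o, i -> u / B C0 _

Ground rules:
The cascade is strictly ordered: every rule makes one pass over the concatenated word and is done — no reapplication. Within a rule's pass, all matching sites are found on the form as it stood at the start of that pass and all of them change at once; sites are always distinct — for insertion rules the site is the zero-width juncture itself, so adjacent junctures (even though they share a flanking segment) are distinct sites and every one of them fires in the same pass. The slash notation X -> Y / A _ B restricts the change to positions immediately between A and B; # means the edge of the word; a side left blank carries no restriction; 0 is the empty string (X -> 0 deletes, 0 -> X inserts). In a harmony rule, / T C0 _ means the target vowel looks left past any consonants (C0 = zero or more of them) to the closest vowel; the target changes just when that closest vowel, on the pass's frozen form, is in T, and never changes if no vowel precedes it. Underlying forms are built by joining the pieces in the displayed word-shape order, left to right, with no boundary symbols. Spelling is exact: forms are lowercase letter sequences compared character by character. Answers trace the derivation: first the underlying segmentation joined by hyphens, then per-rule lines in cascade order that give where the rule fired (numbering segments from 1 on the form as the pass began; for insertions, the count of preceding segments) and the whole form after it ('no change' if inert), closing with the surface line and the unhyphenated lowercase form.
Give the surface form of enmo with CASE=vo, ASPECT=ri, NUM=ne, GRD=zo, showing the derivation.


underlying: rb-enmo-pel-a-d
1. e -> o, i -> u / B C0 _: fires at position(s) 8: rbenmopolad
surface: rbenmopolad


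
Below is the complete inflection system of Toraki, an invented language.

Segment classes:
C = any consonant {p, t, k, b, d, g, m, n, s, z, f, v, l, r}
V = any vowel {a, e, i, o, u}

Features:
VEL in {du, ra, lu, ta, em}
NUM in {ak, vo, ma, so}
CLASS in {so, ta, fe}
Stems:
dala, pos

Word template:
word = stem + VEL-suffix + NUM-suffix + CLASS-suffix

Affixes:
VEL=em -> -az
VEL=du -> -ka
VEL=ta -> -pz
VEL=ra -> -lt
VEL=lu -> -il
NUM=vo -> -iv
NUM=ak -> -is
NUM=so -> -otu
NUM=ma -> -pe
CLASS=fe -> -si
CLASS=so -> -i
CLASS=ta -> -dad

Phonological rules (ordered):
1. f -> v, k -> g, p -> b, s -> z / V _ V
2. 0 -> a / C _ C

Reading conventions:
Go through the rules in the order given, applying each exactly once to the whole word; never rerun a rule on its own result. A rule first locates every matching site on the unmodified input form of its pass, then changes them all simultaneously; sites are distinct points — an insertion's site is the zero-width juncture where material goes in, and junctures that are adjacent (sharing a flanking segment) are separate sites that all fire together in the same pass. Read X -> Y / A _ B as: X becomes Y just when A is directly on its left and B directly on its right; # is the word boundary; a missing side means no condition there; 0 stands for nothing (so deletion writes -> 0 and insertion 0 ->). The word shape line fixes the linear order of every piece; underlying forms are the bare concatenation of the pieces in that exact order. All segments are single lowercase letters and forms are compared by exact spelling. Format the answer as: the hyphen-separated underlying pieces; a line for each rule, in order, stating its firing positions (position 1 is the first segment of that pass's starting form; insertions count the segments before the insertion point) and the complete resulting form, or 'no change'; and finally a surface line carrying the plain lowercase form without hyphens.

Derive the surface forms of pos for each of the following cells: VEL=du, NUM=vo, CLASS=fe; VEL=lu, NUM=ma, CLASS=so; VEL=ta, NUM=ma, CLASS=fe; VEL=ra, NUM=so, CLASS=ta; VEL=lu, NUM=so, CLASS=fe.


cell VEL=du, NUM=vo, CLASS=fe:
underlying: pos-ka-iv-si
1. f -> v, k -> g, p -> b, s -> z / V _ V: no change
2. 0 -> a / C _ C: inserts after position(s) 3, 7: posakaivasi
surface: posakaivasi

cell VEL=lu, NUM=ma, CLASS=so:
underlying: pos-il-pe-i
1. f -> v, k -> g, p -> b, s -> z / V _ V: fires at position(s) 3: pozilpei
2. 0 -> a / C _ C: inserts after position(s) 5: pozilapei
surface: pozilapei

cell VEL=ta, NUM=ma, CLASS=fe:
underlying: pos-pz-pe-si
1. f -> v, k -> g, p -> b, s -> z / V _ V: fires at position(s) 8: pospzpezi
2. 0 -> a / C _ C: inserts after position(s) 3, 4, 5: posapazapezi
surface: posapazapezi

cell VEL=ra, NUM=so, CLASS=ta:
underlying: pos-lt-otu-dad
1. f -> v, k -> g, p -> b, s -> z / V _ V: no change
2. 0 -> a / C _ C: inserts after position(s) 3, 4: posalatotudad
surface: posalatotudad

cell VEL=lu, NUM=so, CLASS=fe:
underlying: pos-il-otu-si
1. f -> v, k -> g, p -> b, s -> z / V _ V: fires at position(s) 3, 9: pozilotuzi
2. 0 -> a / C _ C: no change
surface: pozilotuzi


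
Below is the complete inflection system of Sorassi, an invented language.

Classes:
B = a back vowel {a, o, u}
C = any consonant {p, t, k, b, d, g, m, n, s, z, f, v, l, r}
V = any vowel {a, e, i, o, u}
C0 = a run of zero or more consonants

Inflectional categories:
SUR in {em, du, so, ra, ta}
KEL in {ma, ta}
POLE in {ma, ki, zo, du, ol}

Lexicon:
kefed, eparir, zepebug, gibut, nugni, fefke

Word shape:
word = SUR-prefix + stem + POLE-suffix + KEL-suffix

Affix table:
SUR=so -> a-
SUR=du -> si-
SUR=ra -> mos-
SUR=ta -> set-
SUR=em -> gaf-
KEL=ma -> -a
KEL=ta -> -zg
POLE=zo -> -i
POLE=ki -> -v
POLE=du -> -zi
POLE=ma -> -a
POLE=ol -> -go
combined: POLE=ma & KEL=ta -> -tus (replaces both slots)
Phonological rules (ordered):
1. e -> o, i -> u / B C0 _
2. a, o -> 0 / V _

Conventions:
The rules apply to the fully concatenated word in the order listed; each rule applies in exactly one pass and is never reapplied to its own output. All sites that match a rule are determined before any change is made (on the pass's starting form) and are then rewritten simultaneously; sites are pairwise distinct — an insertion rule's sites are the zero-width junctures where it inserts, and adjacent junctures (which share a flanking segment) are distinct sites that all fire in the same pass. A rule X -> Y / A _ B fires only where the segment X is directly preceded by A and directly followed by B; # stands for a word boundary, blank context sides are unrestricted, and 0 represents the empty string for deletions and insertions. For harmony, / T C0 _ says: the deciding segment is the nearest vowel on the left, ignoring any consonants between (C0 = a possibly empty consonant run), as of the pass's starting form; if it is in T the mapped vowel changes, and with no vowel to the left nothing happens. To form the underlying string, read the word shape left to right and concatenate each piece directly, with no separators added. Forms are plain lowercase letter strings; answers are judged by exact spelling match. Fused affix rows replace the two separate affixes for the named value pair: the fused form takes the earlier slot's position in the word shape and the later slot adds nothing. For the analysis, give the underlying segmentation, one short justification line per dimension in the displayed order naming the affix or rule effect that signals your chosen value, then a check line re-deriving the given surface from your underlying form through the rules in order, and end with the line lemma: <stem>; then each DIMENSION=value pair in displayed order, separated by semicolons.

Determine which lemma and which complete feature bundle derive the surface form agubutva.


underlying: a-gibut-v-a
SUR=so - signalled by the affix a-
KEL=ma - signalled by the affix -a
POLE=ki - signalled by the affix -v
check: agibutva -> agubutva -> agubutva
lemma: gibut; SUR=so; KEL=ma; POLE=ki


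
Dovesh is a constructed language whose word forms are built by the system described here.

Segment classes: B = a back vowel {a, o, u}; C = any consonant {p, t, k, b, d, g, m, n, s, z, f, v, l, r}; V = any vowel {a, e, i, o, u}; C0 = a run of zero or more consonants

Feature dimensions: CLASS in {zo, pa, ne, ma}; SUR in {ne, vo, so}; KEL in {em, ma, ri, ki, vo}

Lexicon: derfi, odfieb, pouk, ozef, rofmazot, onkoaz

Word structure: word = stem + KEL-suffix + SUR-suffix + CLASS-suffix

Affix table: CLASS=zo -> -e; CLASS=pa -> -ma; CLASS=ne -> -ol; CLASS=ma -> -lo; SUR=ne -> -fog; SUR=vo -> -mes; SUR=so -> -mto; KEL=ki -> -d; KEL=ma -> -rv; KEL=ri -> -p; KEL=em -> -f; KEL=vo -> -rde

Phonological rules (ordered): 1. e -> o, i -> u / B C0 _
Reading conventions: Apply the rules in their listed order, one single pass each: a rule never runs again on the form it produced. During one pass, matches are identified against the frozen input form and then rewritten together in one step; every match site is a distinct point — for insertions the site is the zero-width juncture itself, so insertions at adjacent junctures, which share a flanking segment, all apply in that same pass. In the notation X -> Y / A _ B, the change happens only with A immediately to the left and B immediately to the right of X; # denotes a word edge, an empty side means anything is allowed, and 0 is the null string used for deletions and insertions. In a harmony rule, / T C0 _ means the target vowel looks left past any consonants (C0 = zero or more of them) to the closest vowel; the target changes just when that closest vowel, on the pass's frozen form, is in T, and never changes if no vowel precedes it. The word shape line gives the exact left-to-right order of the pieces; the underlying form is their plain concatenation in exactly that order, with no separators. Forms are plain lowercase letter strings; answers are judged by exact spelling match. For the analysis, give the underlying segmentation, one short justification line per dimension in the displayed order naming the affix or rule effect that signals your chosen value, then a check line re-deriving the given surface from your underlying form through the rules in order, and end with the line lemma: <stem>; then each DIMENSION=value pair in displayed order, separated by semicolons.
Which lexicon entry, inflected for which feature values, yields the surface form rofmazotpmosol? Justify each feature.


underlying: rofmazot-p-mes-ol
CLASS=ne - signalled by the affix -ol
SUR=vo - signalled by the affix -mes
KEL=ri - signalled by the affix -p
check: rofmazotpmesol -> rofmazotpmosol
lemma: rofmazot; CLASS=ne; SUR=vo; KEL=ri


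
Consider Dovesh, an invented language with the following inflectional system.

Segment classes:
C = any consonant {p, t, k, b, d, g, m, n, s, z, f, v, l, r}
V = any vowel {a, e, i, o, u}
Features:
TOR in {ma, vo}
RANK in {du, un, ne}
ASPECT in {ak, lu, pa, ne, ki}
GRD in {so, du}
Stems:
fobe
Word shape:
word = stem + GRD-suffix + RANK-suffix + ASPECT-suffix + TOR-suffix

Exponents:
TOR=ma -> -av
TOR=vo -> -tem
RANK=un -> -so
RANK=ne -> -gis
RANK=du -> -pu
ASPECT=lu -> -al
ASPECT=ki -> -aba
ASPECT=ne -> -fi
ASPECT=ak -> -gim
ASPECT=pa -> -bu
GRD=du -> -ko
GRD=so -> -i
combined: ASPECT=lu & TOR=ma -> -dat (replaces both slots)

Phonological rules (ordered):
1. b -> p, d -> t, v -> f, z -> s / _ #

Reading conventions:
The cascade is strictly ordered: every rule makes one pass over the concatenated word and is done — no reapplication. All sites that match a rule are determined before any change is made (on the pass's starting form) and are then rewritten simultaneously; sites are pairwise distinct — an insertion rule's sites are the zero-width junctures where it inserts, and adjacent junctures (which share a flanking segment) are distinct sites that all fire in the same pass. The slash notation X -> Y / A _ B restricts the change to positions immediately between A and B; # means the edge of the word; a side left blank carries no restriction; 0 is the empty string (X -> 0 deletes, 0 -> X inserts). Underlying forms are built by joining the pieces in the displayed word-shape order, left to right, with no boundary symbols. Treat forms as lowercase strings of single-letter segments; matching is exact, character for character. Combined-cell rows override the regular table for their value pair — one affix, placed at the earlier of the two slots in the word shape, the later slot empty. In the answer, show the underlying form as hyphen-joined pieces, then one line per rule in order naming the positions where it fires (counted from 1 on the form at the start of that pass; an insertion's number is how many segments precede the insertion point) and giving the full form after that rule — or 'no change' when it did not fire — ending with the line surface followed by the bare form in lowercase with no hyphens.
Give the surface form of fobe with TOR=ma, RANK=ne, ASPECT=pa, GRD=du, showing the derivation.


underlying: fobe-ko-gis-bu-av
1. b -> p, d -> t, v -> f, z -> s / _ #: fires at position(s) 13: fobekogisbuaf
surface: fobekogisbuaf
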